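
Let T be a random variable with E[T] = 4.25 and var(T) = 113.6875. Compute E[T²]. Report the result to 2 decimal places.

E[T²] = var(T) + (E[T])² = 113.6875 + (4.25)² = 131.75

131.75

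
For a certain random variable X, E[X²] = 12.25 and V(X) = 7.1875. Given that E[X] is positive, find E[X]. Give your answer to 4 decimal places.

2.2500

(E[X])² = E[X²] − V(X) = 12.25 − 7.1875 = 5.0625
E[X] = √5.0625 = 2.25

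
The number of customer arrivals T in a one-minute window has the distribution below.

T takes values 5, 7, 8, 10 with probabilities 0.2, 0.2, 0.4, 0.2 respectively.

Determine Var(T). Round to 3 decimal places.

2.640

E[T] = (5)(0.2) + (7)(0.2) + (8)(0.4) + (10)(0.2) = 7.6
E[T²] = (5)²(0.2) + (7)²(0.2) + (8)²(0.4) + (10)²(0.2) = 60.4
Var(T) = E[T²] − (E[T])² = 60.4 − (7.6)² = 2.64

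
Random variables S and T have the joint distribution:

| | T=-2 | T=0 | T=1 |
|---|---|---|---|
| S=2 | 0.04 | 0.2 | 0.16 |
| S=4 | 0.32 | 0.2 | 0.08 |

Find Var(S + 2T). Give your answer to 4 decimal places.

E[S] = 3.2,  E[T] = -0.48,  E[ST] = -2.08
Var(S) = 11.2 − (3.2)² = 0.96;  Var(T) = 1.68 − (-0.48)² = 1.4496
Cov(S,T) = -2.08 − (3.2)(-0.48) = -0.544
Var(S + 2T) = (1)²·0.96 + (2)²·1.4496 + 2·(1)·(2)·-0.544 = 4.5824

4.5824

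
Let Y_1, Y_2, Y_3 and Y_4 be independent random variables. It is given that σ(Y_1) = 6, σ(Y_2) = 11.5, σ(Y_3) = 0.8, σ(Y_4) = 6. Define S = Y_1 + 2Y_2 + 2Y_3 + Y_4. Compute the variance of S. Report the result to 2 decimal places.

Var(Y_1) = 36, Var(Y_2) = 132.25, Var(Y_3) = 0.64, Var(Y_4) = 36
By independence, Var(S) = (1)²Var(Y_1) + (2)²Var(Y_2) + (2)²Var(Y_3) + (1)²Var(Y_4)
= (1)²·36 + (2)²·132.25 + (2)²·0.64 + (1)²·36 = 603.56

603.56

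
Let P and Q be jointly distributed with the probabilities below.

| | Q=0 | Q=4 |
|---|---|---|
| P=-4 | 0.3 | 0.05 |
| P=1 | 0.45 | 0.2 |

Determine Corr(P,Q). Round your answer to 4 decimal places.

0.1816

E[P] = -0.75,  E[Q] = 1
E[PQ] = 0
Cov(P,Q) = E[PQ] − E[P]E[Q] = 0 − (-0.75)(1) = 0.75
Var(P) = 5.6875,  Var(Q) = 3
ρ = 0.75 / √(5.6875·3) ≈ 0.1816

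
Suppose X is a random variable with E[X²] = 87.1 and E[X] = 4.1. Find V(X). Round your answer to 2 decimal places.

70.29

V(X) = 87.1 − (4.1)² = 70.29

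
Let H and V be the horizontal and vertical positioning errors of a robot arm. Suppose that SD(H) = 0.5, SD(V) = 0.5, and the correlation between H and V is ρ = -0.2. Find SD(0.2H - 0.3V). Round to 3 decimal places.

0.196

var(H) = (0.5)² = 0.25;  var(V) = (0.5)² = 0.25
cov(H,V) = ρ·SD(H)·SD(V) = -0.2·0.5·0.5 = -0.05
var(0.2H - 0.3V) = (0.2)²·var(H) + (-0.3)²·var(V) + 2·(0.2)·(-0.3)·cov(H,V)
= 0.04·0.25 + 0.09·0.25 + -0.12·-0.05 = 0.0385
SD(0.2H - 0.3V) = √0.0385 ≈ 0.196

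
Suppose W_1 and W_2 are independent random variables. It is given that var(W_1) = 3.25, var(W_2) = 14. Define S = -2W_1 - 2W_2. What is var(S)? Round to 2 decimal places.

By independence, var(S) = (-2)²var(W_1) + (-2)²var(W_2)
= (-2)²·3.25 + (-2)²·14 = 69

69.00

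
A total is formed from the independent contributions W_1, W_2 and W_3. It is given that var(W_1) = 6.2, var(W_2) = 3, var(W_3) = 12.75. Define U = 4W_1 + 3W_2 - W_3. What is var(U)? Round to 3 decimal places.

By independence, var(U) = (4)²var(W_1) + (3)²var(W_2) + (-1)²var(W_3)
= (4)²·6.2 + (3)²·3 + (-1)²·12.75 = 138.95

138.950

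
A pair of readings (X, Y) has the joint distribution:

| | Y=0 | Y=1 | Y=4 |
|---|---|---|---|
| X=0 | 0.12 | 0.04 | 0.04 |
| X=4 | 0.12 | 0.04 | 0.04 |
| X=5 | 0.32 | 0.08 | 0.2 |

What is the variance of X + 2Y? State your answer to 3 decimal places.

E[X] = 3.8,  E[Y] = 1.28,  E[XY] = 5.2
V(X) = 18.2 − (3.8)² = 3.76;  V(Y) = 4.64 − (1.28)² = 3.0016
cov(X,Y) = 5.2 − (3.8)(1.28) = 0.336
V(X + 2Y) = (1)²·3.76 + (2)²·3.0016 + 2·(1)·(2)·0.336 = 17.1104

17.110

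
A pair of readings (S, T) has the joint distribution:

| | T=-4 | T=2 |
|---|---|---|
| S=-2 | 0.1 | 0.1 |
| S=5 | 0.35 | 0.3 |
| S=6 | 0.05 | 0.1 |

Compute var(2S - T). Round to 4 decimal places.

E[S] = 3.75,  E[T] = -1,  E[ST] = -3.6
var(S) = 22.45 − (3.75)² = 8.3875;  var(T) = 10 − (-1)² = 9
Cov(S,T) = -3.6 − (3.75)(-1) = 0.15
var(2S - T) = (2)²·8.3875 + (-1)²·9 + 2·(2)·(-1)·0.15 = 41.95

41.9500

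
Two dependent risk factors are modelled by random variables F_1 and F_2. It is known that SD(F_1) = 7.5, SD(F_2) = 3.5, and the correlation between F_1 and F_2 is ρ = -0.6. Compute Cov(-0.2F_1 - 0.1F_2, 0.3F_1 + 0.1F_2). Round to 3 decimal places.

Var(F_1) = (7.5)² = 56.25;  Var(F_2) = (3.5)² = 12.25
Cov(F_1,F_2) = ρ·SD(F_1)·SD(F_2) = -0.6·7.5·3.5 = -15.75
Cov(-0.2F_1 - 0.1F_2, 0.3F_1 + 0.1F_2) = (-0.2)(0.3)Var(F_1) + (-0.1)(0.1)Var(F_2) + [(-0.2)(0.1) + (-0.1)(0.3)]Cov(F_1,F_2)
= -0.06·56.25 + -0.01·12.25 + -0.05·-15.75 = -2.71

-2.710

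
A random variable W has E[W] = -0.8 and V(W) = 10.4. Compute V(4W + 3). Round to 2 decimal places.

166.40

V(4W + 3) = (4)²·V(W) = 16·10.4 = 166.4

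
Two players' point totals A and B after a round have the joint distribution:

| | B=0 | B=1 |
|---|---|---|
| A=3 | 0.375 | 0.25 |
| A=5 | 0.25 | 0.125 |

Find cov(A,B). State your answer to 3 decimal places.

E[A] = 3.75,  E[B] = 0.375
E[AB] = 1.375
cov(A,B) = E[AB] − E[A]E[B] = 1.375 − (3.75)(0.375) = -0.03125

-0.031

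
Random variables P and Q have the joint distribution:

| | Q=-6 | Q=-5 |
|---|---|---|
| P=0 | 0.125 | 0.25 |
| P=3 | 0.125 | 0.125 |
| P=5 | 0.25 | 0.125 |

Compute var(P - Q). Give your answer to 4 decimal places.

E[P] = 2.625,  E[Q] = -5.5,  E[PQ] = -14.75
var(P) = 11.625 − (2.625)² = 4.734375;  var(Q) = 30.5 − (-5.5)² = 0.25
Cov(P,Q) = -14.75 − (2.625)(-5.5) = -0.3125
var(P - Q) = (1)²·4.734375 + (-1)²·0.25 + 2·(1)·(-1)·-0.3125 = 5.609375

5.6094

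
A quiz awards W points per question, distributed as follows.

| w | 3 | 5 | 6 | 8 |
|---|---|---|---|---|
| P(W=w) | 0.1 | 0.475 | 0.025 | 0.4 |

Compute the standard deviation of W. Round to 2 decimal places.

1.72

E[W] = (3)(0.1) + (5)(0.475) + (6)(0.025) + (8)(0.4) = 6.025
E[W²] = (3)²(0.1) + (5)²(0.475) + (6)²(0.025) + (8)²(0.4) = 39.275
Var(W) = E[W²] − (E[W])² = 39.275 − (6.025)² = 2.974375
sd(W) = √2.974375 ≈ 1.72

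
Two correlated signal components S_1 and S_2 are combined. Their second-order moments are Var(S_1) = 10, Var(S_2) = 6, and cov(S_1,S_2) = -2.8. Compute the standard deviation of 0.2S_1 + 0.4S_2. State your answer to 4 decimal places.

0.9550

Var(0.2S_1 + 0.4S_2) = (0.2)²·Var(S_1) + (0.4)²·Var(S_2) + 2·(0.2)·(0.4)·cov(S_1,S_2)
= 0.04·10 + 0.16·6 + 0.16·-2.8 = 0.912
SD(0.2S_1 + 0.4S_2) = √0.912 ≈ 0.9550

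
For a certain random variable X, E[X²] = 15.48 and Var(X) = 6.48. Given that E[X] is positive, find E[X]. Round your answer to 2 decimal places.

(E[X])² = E[X²] − Var(X) = 15.48 − 6.48 = 9
E[X] = √9 = 3

3.00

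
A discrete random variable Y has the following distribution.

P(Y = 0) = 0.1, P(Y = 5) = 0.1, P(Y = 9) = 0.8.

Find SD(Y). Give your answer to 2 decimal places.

2.83

E[Y] = (0)(0.1) + (5)(0.1) + (9)(0.8) = 7.7
E[Y²] = (0)²(0.1) + (5)²(0.1) + (9)²(0.8) = 67.3
Var(Y) = E[Y²] − (E[Y])² = 67.3 − (7.7)² = 8.01
SD(Y) = √8.01 ≈ 2.83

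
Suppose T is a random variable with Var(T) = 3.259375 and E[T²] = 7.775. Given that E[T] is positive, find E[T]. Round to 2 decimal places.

2.13

(E[T])² = E[T²] − Var(T) = 7.775 − 3.259375 = 4.515625
E[T] = √4.515625 = 2.125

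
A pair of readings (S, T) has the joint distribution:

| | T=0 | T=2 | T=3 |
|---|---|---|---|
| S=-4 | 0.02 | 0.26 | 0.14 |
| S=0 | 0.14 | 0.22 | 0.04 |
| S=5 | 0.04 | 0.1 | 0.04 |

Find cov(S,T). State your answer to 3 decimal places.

-0.740

E[S] = -0.78,  E[T] = 1.82
E[ST] = -2.16
cov(S,T) = E[ST] − E[S]E[T] = -2.16 − (-0.78)(1.82) = -0.7404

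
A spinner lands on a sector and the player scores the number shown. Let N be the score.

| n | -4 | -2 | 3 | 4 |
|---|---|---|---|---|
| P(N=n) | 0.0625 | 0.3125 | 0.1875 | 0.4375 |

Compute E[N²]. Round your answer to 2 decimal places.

E[N²] = (-4)²(0.0625) + (-2)²(0.3125) + (3)²(0.1875) + (4)²(0.4375) = 10.9375

10.94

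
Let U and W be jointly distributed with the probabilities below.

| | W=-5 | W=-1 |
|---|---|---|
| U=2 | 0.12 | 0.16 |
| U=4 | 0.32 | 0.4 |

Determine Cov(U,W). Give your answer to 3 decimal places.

-0.026

E[U] = 3.44,  E[W] = -2.76
E[UW] = -9.52
Cov(U,W) = E[UW] − E[U]E[W] = -9.52 − (3.44)(-2.76) = -0.0256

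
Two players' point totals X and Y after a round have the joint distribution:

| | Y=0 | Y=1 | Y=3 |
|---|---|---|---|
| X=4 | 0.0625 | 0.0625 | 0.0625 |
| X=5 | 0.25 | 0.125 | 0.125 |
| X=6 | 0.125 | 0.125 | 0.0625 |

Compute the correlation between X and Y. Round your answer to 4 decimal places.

-0.0844

E[X] = 5.125,  E[Y] = 1.0625
E[XY] = 5.375
cov(X,Y) = E[XY] − E[X]E[Y] = 5.375 − (5.125)(1.0625) = -0.0703125
Var(X) = 0.484375,  Var(Y) = 1.43359375
ρ = -0.0703125 / √(0.484375·1.43359375) ≈ -0.0844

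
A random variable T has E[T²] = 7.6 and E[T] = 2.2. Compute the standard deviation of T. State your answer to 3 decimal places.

V(T) = 7.6 − (2.2)² = 2.76
σ(T) = √2.76 ≈ 1.661

1.661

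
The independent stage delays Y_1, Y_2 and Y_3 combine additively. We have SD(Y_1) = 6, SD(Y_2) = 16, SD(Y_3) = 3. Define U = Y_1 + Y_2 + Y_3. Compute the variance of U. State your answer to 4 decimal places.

Var(Y_1) = 36, Var(Y_2) = 256, Var(Y_3) = 9
By independence, Var(U) = (1)²Var(Y_1) + (1)²Var(Y_2) + (1)²Var(Y_3)
= (1)²·36 + (1)²·256 + (1)²·9 = 301

301.0000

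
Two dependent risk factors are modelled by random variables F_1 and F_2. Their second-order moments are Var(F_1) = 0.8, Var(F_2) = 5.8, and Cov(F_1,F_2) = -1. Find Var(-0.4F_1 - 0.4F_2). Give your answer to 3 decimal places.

0.736

Var(-0.4F_1 - 0.4F_2) = (-0.4)²·Var(F_1) + (-0.4)²·Var(F_2) + 2·(-0.4)·(-0.4)·Cov(F_1,F_2)
= 0.16·0.8 + 0.16·5.8 + 0.32·-1 = 0.736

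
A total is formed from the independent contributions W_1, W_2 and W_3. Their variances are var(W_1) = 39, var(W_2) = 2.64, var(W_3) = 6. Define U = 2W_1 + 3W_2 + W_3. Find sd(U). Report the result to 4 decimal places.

13.6294

By independence, var(U) = (2)²var(W_1) + (3)²var(W_2) + (1)²var(W_3)
= (2)²·39 + (3)²·2.64 + (1)²·6 = 185.76
sd(U) = √185.76 ≈ 13.6294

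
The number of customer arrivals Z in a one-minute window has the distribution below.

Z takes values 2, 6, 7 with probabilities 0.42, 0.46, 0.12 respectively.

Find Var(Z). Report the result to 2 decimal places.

4.41

E[Z] = (2)(0.42) + (6)(0.46) + (7)(0.12) = 4.44
E[Z²] = (2)²(0.42) + (6)²(0.46) + (7)²(0.12) = 24.12
Var(Z) = E[Z²] − (E[Z])² = 24.12 − (4.44)² = 4.4064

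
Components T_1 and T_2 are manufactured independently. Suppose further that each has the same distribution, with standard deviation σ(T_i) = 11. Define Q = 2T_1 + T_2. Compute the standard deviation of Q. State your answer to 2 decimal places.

var(T_i) = (11)² = 121
By independence, var(Q) = (2)²var(T_1) + (1)²var(T_2)
= (2)²·121 + (1)²·121 = 605
σ(Q) = √605 ≈ 24.60

24.60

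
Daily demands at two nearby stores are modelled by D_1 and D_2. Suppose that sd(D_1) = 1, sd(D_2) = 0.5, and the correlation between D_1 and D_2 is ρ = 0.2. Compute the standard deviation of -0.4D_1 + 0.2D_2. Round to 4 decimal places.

V(D_1) = (1)² = 1;  V(D_2) = (0.5)² = 0.25
Cov(D_1,D_2) = ρ·sd(D_1)·sd(D_2) = 0.2·1·0.5 = 0.1
V(-0.4D_1 + 0.2D_2) = (-0.4)²·V(D_1) + (0.2)²·V(D_2) + 2·(-0.4)·(0.2)·Cov(D_1,D_2)
= 0.16·1 + 0.04·0.25 + -0.16·0.1 = 0.154
sd(-0.4D_1 + 0.2D_2) = √0.154 ≈ 0.3924

0.3924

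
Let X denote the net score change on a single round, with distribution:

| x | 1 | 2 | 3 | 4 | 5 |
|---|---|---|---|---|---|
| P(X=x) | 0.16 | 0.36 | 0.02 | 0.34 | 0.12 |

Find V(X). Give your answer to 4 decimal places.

1.8100

E[X] = (1)(0.16) + (2)(0.36) + (3)(0.02) + (4)(0.34) + (5)(0.12) = 2.9
E[X²] = (1)²(0.16) + (2)²(0.36) + (3)²(0.02) + (4)²(0.34) + (5)²(0.12) = 10.22
V(X) = E[X²] − (E[X])² = 10.22 − (2.9)² = 1.81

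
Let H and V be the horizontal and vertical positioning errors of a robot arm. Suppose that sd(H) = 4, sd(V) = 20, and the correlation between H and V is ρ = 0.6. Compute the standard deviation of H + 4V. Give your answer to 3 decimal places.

82.462

Var(H) = (4)² = 16;  Var(V) = (20)² = 400
cov(H,V) = ρ·sd(H)·sd(V) = 0.6·4·20 = 48
Var(H + 4V) = (1)²·Var(H) + (4)²·Var(V) + 2·(1)·(4)·cov(H,V)
= 1·16 + 16·400 + 8·48 = 6800
sd(H + 4V) = √6800 ≈ 82.462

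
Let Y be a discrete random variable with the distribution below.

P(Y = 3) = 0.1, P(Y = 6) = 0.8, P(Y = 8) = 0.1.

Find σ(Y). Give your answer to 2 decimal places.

1.14

E[Y] = (3)(0.1) + (6)(0.8) + (8)(0.1) = 5.9
E[Y²] = (3)²(0.1) + (6)²(0.8) + (8)²(0.1) = 36.1
var(Y) = E[Y²] − (E[Y])² = 36.1 − (5.9)² = 1.29
σ(Y) = √1.29 ≈ 1.14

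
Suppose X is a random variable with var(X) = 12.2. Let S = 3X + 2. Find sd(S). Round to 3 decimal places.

10.479

var(3X + 2) = (3)²·12.2 = 109.8
sd(S) = √109.8 ≈ 10.479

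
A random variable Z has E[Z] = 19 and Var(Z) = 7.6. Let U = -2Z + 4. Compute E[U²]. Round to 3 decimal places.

1186.400

E[-2Z + 4] = -2·19 + 4 = -34
Var(-2Z + 4) = (-2)²·7.6 = 30.4
E[U²] = Var(U) + (E[U])² = 30.4 + (-34)² = 1186.4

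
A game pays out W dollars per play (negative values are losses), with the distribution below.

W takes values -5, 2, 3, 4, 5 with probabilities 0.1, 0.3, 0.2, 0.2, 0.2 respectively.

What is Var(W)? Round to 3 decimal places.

E[W] = (-5)(0.1) + (2)(0.3) + (3)(0.2) + (4)(0.2) + (5)(0.2) = 2.5
E[W²] = (-5)²(0.1) + (2)²(0.3) + (3)²(0.2) + (4)²(0.2) + (5)²(0.2) = 13.7
Var(W) = E[W²] − (E[W])² = 13.7 − (2.5)² = 7.45

7.450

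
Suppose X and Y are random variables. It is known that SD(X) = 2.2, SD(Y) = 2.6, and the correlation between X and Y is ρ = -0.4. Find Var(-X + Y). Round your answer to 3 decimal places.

Var(X) = (2.2)² = 4.84;  Var(Y) = (2.6)² = 6.76
Cov(X,Y) = ρ·SD(X)·SD(Y) = -0.4·2.2·2.6 = -2.288
Var(-X + Y) = (-1)²·Var(X) + (1)²·Var(Y) + 2·(-1)·(1)·Cov(X,Y)
= 1·4.84 + 1·6.76 + -2·-2.288 = 16.176

16.176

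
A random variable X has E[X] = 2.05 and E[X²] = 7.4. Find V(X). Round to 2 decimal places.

3.20

V(X) = 7.4 − (2.05)² = 3.1975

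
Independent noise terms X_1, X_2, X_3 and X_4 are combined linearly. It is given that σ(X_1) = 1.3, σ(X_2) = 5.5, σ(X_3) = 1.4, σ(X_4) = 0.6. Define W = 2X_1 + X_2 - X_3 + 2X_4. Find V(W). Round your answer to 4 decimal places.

V(X_1) = 1.69, V(X_2) = 30.25, V(X_3) = 1.96, V(X_4) = 0.36
By independence, V(W) = (2)²V(X_1) + (1)²V(X_2) + (-1)²V(X_3) + (2)²V(X_4)
= (2)²·1.69 + (1)²·30.25 + (-1)²·1.96 + (2)²·0.36 = 40.41

40.4100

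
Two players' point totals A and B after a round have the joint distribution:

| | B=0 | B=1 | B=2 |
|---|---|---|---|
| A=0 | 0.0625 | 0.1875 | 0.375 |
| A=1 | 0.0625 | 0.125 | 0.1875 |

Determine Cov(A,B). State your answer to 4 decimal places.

-0.0391

E[A] = 0.375,  E[B] = 1.4375
E[AB] = 0.5
Cov(A,B) = E[AB] − E[A]E[B] = 0.5 − (0.375)(1.4375) = -0.0390625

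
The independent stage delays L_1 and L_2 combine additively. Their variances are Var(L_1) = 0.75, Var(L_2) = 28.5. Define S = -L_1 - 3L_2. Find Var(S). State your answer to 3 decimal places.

By independence, Var(S) = (-1)²Var(L_1) + (-3)²Var(L_2)
= (-1)²·0.75 + (-3)²·28.5 = 257.25

257.250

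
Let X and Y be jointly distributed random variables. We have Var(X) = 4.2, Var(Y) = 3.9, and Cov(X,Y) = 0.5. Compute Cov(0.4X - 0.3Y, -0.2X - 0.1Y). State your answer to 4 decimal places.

-0.2090

Cov(0.4X - 0.3Y, -0.2X - 0.1Y) = (0.4)(-0.2)Var(X) + (-0.3)(-0.1)Var(Y) + [(0.4)(-0.1) + (-0.3)(-0.2)]Cov(X,Y)
= -0.08·4.2 + 0.03·3.9 + 0.02·0.5 = -0.209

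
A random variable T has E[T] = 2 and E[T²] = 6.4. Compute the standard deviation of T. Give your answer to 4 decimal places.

Var(T) = 6.4 − (2)² = 2.4
sd(T) = √2.4 ≈ 1.5492

1.5492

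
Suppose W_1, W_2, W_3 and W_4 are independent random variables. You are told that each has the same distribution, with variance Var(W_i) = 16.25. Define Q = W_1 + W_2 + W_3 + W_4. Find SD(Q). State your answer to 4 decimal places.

8.0623

By independence, Var(Q) = (1)²Var(W_1) + (1)²Var(W_2) + (1)²Var(W_3) + (1)²Var(W_4)
= (1)²·16.25 + (1)²·16.25 + (1)²·16.25 + (1)²·16.25 = 65
SD(Q) = √65 ≈ 8.0623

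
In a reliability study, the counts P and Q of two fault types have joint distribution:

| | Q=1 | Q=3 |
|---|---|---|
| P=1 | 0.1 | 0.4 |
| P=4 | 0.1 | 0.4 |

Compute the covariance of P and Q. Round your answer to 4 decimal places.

E[P] = 2.5,  E[Q] = 2.6
E[PQ] = 6.5
Cov(P,Q) = E[PQ] − E[P]E[Q] = 6.5 − (2.5)(2.6) = 0

0.0000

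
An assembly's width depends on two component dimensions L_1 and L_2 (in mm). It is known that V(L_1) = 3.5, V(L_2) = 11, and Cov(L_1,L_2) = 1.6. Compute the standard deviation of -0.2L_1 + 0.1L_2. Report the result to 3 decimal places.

V(-0.2L_1 + 0.1L_2) = (-0.2)²·V(L_1) + (0.1)²·V(L_2) + 2·(-0.2)·(0.1)·Cov(L_1,L_2)
= 0.04·3.5 + 0.01·11 + -0.04·1.6 = 0.186
SD(-0.2L_1 + 0.1L_2) = √0.186 ≈ 0.431

0.431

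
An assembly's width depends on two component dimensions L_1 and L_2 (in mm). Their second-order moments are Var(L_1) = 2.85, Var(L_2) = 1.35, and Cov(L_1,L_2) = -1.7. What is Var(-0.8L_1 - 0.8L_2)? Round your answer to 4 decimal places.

0.5120

Var(-0.8L_1 - 0.8L_2) = (-0.8)²·Var(L_1) + (-0.8)²·Var(L_2) + 2·(-0.8)·(-0.8)·Cov(L_1,L_2)
= 0.64·2.85 + 0.64·1.35 + 1.28·-1.7 = 0.512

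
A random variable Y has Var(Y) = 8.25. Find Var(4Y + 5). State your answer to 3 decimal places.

132.000

Var(4Y + 5) = (4)²·Var(Y) = 16·8.25 = 132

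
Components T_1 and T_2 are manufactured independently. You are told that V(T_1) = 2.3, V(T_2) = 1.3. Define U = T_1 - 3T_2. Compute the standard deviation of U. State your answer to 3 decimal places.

3.742

By independence, V(U) = (1)²V(T_1) + (-3)²V(T_2)
= (1)²·2.3 + (-3)²·1.3 = 14
sd(U) = √14 ≈ 3.742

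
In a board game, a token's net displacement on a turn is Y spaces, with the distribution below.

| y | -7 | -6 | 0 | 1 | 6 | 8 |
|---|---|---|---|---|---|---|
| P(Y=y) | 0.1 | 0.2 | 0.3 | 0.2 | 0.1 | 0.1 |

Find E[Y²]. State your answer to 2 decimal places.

E[Y²] = (-7)²(0.1) + (-6)²(0.2) + (0)²(0.3) + (1)²(0.2) + (6)²(0.1) + (8)²(0.1) = 22.3

22.30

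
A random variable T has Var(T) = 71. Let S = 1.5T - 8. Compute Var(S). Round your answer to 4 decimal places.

159.7500

Var(1.5T - 8) = (1.5)²·Var(T) = 2.25·71 = 159.75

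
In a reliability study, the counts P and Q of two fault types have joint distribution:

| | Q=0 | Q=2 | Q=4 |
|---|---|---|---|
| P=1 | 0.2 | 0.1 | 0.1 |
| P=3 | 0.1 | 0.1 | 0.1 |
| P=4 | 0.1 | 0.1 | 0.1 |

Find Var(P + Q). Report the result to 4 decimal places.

5.0100

E[P] = 2.5,  E[Q] = 1.8,  E[PQ] = 4.8
Var(P) = 7.9 − (2.5)² = 1.65;  Var(Q) = 6 − (1.8)² = 2.76
cov(P,Q) = 4.8 − (2.5)(1.8) = 0.3
Var(P + Q) = (1)²·1.65 + (1)²·2.76 + 2·(1)·(1)·0.3 = 5.01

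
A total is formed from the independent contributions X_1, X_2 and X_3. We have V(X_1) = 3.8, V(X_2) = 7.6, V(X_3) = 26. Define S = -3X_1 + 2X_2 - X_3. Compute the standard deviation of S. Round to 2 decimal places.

9.52

By independence, V(S) = (-3)²V(X_1) + (2)²V(X_2) + (-1)²V(X_3)
= (-3)²·3.8 + (2)²·7.6 + (-1)²·26 = 90.6
σ(S) = √90.6 ≈ 9.52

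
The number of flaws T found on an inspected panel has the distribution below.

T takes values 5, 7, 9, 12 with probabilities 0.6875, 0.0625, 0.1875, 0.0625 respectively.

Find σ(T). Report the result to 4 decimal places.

E[T] = (5)(0.6875) + (7)(0.0625) + (9)(0.1875) + (12)(0.0625) = 6.3125
E[T²] = (5)²(0.6875) + (7)²(0.0625) + (9)²(0.1875) + (12)²(0.0625) = 44.4375
V(T) = E[T²] − (E[T])² = 44.4375 − (6.3125)² = 4.58984375
σ(T) = √4.58984375 ≈ 2.1424

2.1424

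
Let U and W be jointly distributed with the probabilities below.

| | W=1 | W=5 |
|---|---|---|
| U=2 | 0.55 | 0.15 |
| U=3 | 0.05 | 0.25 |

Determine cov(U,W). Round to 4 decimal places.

E[U] = 2.3,  E[W] = 2.6
E[UW] = 6.5
cov(U,W) = E[UW] − E[U]E[W] = 6.5 − (2.3)(2.6) = 0.52

0.5200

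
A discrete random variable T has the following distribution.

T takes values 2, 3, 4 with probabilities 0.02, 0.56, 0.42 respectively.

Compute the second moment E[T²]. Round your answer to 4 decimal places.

E[T²] = (2)²(0.02) + (3)²(0.56) + (4)²(0.42) = 11.84

11.8400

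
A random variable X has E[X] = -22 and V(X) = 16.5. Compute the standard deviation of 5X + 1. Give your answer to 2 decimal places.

20.31

V(5X + 1) = (5)²·16.5 = 412.5
SD(5X + 1) = √412.5 ≈ 20.31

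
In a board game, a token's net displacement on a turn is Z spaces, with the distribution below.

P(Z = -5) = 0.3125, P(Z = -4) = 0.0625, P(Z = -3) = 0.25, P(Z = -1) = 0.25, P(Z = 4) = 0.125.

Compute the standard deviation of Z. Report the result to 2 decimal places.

E[Z] = (-5)(0.3125) + (-4)(0.0625) + (-3)(0.25) + (-1)(0.25) + (4)(0.125) = -2.3125
E[Z²] = (-5)²(0.3125) + (-4)²(0.0625) + (-3)²(0.25) + (-1)²(0.25) + (4)²(0.125) = 13.3125
var(Z) = E[Z²] − (E[Z])² = 13.3125 − (-2.3125)² = 7.96484375
SD(Z) = √7.96484375 ≈ 2.82

2.82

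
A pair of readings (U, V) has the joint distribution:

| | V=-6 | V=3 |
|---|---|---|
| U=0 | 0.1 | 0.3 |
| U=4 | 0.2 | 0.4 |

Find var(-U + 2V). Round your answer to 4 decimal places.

74.7600

E[U] = 2.4,  E[V] = 0.3,  E[UV] = 0
var(U) = 9.6 − (2.4)² = 3.84;  var(V) = 17.1 − (0.3)² = 17.01
Cov(U,V) = 0 − (2.4)(0.3) = -0.72
var(-U + 2V) = (-1)²·3.84 + (2)²·17.01 + 2·(-1)·(2)·-0.72 = 74.76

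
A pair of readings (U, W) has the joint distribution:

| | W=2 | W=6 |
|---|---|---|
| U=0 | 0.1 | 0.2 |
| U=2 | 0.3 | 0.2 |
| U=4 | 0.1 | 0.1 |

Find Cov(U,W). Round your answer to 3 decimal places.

E[U] = 1.8,  E[W] = 4
E[UW] = 6.8
Cov(U,W) = E[UW] − E[U]E[W] = 6.8 − (1.8)(4) = -0.4

-0.400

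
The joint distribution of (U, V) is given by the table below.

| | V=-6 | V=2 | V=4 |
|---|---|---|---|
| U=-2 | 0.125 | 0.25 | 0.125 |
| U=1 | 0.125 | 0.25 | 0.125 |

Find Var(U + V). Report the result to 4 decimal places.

E[U] = -0.5,  E[V] = 0.5,  E[UV] = -0.25
Var(U) = 2.5 − (-0.5)² = 2.25;  Var(V) = 15 − (0.5)² = 14.75
Cov(U,V) = -0.25 − (-0.5)(0.5) = 0
Var(U + V) = (1)²·2.25 + (1)²·14.75 + 2·(1)·(1)·0 = 17

17.0000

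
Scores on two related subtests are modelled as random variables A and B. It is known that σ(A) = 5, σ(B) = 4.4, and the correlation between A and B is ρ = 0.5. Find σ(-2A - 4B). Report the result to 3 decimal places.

24.202

V(A) = (5)² = 25;  V(B) = (4.4)² = 19.36
Cov(A,B) = ρ·σ(A)·σ(B) = 0.5·5·4.4 = 11
V(-2A - 4B) = (-2)²·V(A) + (-4)²·V(B) + 2·(-2)·(-4)·Cov(A,B)
= 4·25 + 16·19.36 + 16·11 = 585.76
σ(-2A - 4B) = √585.76 ≈ 24.202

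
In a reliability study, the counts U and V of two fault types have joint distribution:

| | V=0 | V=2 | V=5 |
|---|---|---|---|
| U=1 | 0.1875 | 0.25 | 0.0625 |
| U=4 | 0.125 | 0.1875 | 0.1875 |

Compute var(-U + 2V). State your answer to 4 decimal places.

E[U] = 2.5,  E[V] = 2.125,  E[UV] = 6.0625
var(U) = 8.5 − (2.5)² = 2.25;  var(V) = 8 − (2.125)² = 3.484375
cov(U,V) = 6.0625 − (2.5)(2.125) = 0.75
var(-U + 2V) = (-1)²·2.25 + (2)²·3.484375 + 2·(-1)·(2)·0.75 = 13.1875

13.1875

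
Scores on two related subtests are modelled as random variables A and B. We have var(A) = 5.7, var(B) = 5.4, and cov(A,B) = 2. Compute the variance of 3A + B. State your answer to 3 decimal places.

var(3A + B) = (3)²·var(A) + (1)²·var(B) + 2·(3)·(1)·cov(A,B)
= 9·5.7 + 1·5.4 + 6·2 = 68.7

68.700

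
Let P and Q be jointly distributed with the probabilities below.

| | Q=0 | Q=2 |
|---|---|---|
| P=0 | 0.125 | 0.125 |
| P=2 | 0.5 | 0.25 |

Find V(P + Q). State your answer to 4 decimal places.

1.4375

E[P] = 1.5,  E[Q] = 0.75,  E[PQ] = 1
V(P) = 3 − (1.5)² = 0.75;  V(Q) = 1.5 − (0.75)² = 0.9375
cov(P,Q) = 1 − (1.5)(0.75) = -0.125
V(P + Q) = (1)²·0.75 + (1)²·0.9375 + 2·(1)·(1)·-0.125 = 1.4375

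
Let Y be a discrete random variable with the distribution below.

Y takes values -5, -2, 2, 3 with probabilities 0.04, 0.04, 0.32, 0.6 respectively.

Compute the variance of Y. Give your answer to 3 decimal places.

E[Y] = (-5)(0.04) + (-2)(0.04) + (2)(0.32) + (3)(0.6) = 2.16
E[Y²] = (-5)²(0.04) + (-2)²(0.04) + (2)²(0.32) + (3)²(0.6) = 7.84
V(Y) = E[Y²] − (E[Y])² = 7.84 − (2.16)² = 3.1744

3.174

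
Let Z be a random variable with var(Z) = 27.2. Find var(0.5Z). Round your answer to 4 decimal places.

6.8000

var(0.5Z) = (0.5)²·var(Z) = 0.25·27.2 = 6.8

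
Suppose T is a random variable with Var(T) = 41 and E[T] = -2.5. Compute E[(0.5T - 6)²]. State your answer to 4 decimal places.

62.8125

E[0.5T - 6] = 0.5·-2.5 − 6 = -7.25
Var(0.5T - 6) = (0.5)²·41 = 10.25
E[(0.5T - 6)²] = Var((0.5T - 6)) + (E[(0.5T - 6)])² = 10.25 + (-7.25)² = 62.8125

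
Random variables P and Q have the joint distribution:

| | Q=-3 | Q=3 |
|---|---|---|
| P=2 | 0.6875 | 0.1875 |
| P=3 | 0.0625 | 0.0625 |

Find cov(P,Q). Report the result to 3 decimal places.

0.188

E[P] = 2.125,  E[Q] = -1.5
E[PQ] = -3
cov(P,Q) = E[PQ] − E[P]E[Q] = -3 − (2.125)(-1.5) = 0.1875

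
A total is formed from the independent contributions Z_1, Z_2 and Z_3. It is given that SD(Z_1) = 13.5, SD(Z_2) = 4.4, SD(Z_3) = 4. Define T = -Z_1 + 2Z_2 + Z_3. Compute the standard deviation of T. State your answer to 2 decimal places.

16.60

V(Z_1) = 182.25, V(Z_2) = 19.36, V(Z_3) = 16
By independence, V(T) = (-1)²V(Z_1) + (2)²V(Z_2) + (1)²V(Z_3)
= (-1)²·182.25 + (2)²·19.36 + (1)²·16 = 275.69
SD(T) = √275.69 ≈ 16.60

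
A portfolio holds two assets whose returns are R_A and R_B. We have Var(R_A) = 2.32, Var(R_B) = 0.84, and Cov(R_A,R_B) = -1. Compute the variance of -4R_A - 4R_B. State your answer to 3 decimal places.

Var(-4R_A - 4R_B) = (-4)²·Var(R_A) + (-4)²·Var(R_B) + 2·(-4)·(-4)·Cov(R_A,R_B)
= 16·2.32 + 16·0.84 + 32·-1 = 18.56

18.560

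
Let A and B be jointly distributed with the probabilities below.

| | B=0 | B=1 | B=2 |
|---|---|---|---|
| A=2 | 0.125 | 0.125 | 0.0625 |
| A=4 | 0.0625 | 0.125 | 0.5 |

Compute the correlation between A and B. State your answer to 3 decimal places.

0.497

E[A] = 3.375,  E[B] = 1.375
E[AB] = 5
Cov(A,B) = E[AB] − E[A]E[B] = 5 − (3.375)(1.375) = 0.359375
Var(A) = 0.859375,  Var(B) = 0.609375
ρ = 0.359375 / √(0.859375·0.609375) ≈ 0.497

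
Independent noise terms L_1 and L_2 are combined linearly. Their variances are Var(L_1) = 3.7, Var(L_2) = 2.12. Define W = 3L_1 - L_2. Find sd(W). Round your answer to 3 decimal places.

5.951

By independence, Var(W) = (3)²Var(L_1) + (-1)²Var(L_2)
= (3)²·3.7 + (-1)²·2.12 = 35.42
sd(W) = √35.42 ≈ 5.951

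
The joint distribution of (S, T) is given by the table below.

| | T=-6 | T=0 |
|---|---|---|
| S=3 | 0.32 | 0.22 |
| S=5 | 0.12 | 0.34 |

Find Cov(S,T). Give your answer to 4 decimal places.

0.9888

E[S] = 3.92,  E[T] = -2.64
E[ST] = -9.36
Cov(S,T) = E[ST] − E[S]E[T] = -9.36 − (3.92)(-2.64) = 0.9888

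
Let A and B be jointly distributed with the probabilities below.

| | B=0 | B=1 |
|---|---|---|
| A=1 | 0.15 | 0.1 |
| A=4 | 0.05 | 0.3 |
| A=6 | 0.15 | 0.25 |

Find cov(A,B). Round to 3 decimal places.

0.168

E[A] = 4.05,  E[B] = 0.65
E[AB] = 2.8
cov(A,B) = E[AB] − E[A]E[B] = 2.8 − (4.05)(0.65) = 0.1675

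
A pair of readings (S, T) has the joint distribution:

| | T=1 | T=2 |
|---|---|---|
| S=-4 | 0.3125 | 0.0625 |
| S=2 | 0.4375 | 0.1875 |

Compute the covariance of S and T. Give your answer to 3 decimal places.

E[S] = -0.25,  E[T] = 1.25
E[ST] = -0.125
Cov(S,T) = E[ST] − E[S]E[T] = -0.125 − (-0.25)(1.25) = 0.1875

0.188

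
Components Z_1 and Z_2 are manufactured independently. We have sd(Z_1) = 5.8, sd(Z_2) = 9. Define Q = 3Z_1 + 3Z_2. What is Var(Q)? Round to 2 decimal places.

Var(Z_1) = 33.64, Var(Z_2) = 81
By independence, Var(Q) = (3)²Var(Z_1) + (3)²Var(Z_2)
= (3)²·33.64 + (3)²·81 = 1031.76

1031.76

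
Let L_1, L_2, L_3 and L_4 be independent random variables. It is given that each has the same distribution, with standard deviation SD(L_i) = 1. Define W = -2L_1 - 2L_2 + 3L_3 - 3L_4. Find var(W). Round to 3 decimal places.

26.000

var(L_i) = (1)² = 1
By independence, var(W) = (-2)²var(L_1) + (-2)²var(L_2) + (3)²var(L_3) + (-3)²var(L_4)
= (-2)²·1 + (-2)²·1 + (3)²·1 + (-3)²·1 = 26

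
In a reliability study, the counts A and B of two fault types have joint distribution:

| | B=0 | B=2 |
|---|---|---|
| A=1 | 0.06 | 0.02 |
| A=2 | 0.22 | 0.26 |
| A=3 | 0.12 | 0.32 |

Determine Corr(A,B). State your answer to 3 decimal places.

E[A] = 2.36,  E[B] = 1.2
E[AB] = 3
cov(A,B) = E[AB] − E[A]E[B] = 3 − (2.36)(1.2) = 0.168
Var(A) = 0.3904,  Var(B) = 0.96
ρ = 0.168 / √(0.3904·0.96) ≈ 0.274

0.274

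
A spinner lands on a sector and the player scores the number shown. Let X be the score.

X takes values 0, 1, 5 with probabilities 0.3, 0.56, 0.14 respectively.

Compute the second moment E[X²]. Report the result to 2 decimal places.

E[X²] = (0)²(0.3) + (1)²(0.56) + (5)²(0.14) = 4.06

4.06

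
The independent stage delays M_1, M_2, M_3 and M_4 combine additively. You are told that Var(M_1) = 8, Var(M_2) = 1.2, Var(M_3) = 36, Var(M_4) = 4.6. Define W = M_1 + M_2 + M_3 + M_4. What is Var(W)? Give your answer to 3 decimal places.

49.800

By independence, Var(W) = (1)²Var(M_1) + (1)²Var(M_2) + (1)²Var(M_3) + (1)²Var(M_4)
= (1)²·8 + (1)²·1.2 + (1)²·36 + (1)²·4.6 = 49.8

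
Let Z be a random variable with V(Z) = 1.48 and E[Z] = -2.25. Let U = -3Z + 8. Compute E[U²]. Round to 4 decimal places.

E[-3Z + 8] = -3·-2.25 + 8 = 14.75
V(-3Z + 8) = (-3)²·1.48 = 13.32
E[U²] = V(U) + (E[U])² = 13.32 + (14.75)² = 230.8825

230.8825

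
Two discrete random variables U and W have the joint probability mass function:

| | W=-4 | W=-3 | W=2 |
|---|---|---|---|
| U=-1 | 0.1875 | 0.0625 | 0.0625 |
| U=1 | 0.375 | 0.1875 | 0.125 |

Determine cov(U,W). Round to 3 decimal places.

E[U] = 0.375,  E[W] = -2.625
E[UW] = -1
cov(U,W) = E[UW] − E[U]E[W] = -1 − (0.375)(-2.625) = -0.015625

-0.016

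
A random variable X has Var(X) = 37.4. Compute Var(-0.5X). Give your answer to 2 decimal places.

Var(-0.5X) = (-0.5)²·Var(X) = 0.25·37.4 = 9.35

9.35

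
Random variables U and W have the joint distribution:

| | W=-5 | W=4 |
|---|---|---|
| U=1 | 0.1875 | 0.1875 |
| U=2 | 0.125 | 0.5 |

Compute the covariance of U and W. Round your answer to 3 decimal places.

0.633

E[U] = 1.625,  E[W] = 1.1875
E[UW] = 2.5625
cov(U,W) = E[UW] − E[U]E[W] = 2.5625 − (1.625)(1.1875) = 0.6328125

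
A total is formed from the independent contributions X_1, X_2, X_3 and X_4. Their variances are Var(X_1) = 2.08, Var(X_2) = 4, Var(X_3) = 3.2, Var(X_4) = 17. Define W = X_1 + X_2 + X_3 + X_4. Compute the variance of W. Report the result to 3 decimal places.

26.280

By independence, Var(W) = (1)²Var(X_1) + (1)²Var(X_2) + (1)²Var(X_3) + (1)²Var(X_4)
= (1)²·2.08 + (1)²·4 + (1)²·3.2 + (1)²·17 = 26.28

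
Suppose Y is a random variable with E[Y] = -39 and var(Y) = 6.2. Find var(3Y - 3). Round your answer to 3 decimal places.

55.800

var(3Y - 3) = (3)²·var(Y) = 9·6.2 = 55.8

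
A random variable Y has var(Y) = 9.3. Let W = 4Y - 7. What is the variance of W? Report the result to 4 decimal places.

148.8000

var(4Y - 7) = (4)²·var(Y) = 16·9.3 = 148.8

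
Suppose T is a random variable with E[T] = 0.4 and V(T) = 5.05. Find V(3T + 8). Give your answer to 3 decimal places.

45.450

V(3T + 8) = (3)²·V(T) = 9·5.05 = 45.45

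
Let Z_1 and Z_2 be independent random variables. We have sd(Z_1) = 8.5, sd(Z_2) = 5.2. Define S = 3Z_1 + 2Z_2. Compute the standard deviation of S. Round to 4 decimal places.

var(Z_1) = 72.25, var(Z_2) = 27.04
By independence, var(S) = (3)²var(Z_1) + (2)²var(Z_2)
= (3)²·72.25 + (2)²·27.04 = 758.41
sd(S) = √758.41 ≈ 27.5392

27.5392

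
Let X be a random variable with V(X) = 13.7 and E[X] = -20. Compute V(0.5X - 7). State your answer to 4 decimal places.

V(0.5X - 7) = (0.5)²·V(X) = 0.25·13.7 = 3.425

3.4250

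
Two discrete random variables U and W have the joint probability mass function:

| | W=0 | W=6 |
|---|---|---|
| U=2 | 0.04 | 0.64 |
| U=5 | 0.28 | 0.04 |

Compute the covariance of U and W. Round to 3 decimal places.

E[U] = 2.96,  E[W] = 4.08
E[UW] = 8.88
Cov(U,W) = E[UW] − E[U]E[W] = 8.88 − (2.96)(4.08) = -3.1968

-3.197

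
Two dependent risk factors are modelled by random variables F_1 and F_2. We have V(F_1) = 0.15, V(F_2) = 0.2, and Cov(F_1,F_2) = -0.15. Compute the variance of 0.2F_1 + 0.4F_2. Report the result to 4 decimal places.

V(0.2F_1 + 0.4F_2) = (0.2)²·V(F_1) + (0.4)²·V(F_2) + 2·(0.2)·(0.4)·Cov(F_1,F_2)
= 0.04·0.15 + 0.16·0.2 + 0.16·-0.15 = 0.014

0.0140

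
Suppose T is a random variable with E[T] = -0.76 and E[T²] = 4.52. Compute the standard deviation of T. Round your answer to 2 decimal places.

V(T) = 4.52 − (-0.76)² = 3.9424
σ(T) = √3.9424 ≈ 1.99

1.99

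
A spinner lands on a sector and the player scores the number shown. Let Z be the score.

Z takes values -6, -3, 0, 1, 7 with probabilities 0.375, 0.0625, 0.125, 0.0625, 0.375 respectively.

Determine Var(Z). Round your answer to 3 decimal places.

32.438

E[Z] = (-6)(0.375) + (-3)(0.0625) + (0)(0.125) + (1)(0.0625) + (7)(0.375) = 0.25
E[Z²] = (-6)²(0.375) + (-3)²(0.0625) + (0)²(0.125) + (1)²(0.0625) + (7)²(0.375) = 32.5
Var(Z) = E[Z²] − (E[Z])² = 32.5 − (0.25)² = 32.4375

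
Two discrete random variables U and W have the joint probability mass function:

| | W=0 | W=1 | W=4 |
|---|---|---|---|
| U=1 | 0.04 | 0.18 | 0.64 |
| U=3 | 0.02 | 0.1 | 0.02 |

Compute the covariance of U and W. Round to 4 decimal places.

-0.4576

E[U] = 1.28,  E[W] = 2.92
E[UW] = 3.28
Cov(U,W) = E[UW] − E[U]E[W] = 3.28 − (1.28)(2.92) = -0.4576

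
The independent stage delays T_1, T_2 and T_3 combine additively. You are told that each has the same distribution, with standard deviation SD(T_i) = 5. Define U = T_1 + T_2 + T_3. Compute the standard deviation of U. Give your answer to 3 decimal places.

Var(T_i) = (5)² = 25
By independence, Var(U) = (1)²Var(T_1) + (1)²Var(T_2) + (1)²Var(T_3)
= (1)²·25 + (1)²·25 + (1)²·25 = 75
SD(U) = √75 ≈ 8.660

8.660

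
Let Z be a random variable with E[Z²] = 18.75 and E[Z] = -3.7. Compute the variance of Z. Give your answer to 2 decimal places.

V(Z) = 18.75 − (-3.7)² = 5.06

5.06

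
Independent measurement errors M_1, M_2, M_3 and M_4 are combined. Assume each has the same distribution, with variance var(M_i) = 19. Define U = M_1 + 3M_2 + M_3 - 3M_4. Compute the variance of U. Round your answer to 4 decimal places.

380.0000

By independence, var(U) = (1)²var(M_1) + (3)²var(M_2) + (1)²var(M_3) + (-3)²var(M_4)
= (1)²·19 + (3)²·19 + (1)²·19 + (-3)²·19 = 380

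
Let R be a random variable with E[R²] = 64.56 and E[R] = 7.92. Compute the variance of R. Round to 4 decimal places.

1.8336

Var(R) = 64.56 − (7.92)² = 1.8336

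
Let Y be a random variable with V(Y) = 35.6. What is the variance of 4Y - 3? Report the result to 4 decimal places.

569.6000

V(4Y - 3) = (4)²·V(Y) = 16·35.6 = 569.6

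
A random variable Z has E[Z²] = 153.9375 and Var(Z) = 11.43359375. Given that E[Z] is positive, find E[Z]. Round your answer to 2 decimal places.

(E[Z])² = E[Z²] − Var(Z) = 153.9375 − 11.43359375 = 142.50390625
E[Z] = √142.50390625 = 11.9375

11.94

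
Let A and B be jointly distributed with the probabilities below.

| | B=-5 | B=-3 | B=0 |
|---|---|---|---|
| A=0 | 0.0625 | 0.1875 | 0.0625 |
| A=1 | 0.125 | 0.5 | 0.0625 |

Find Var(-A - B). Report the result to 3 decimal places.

1.965

E[A] = 0.6875,  E[B] = -3,  E[AB] = -2.125
Var(A) = 0.6875 − (0.6875)² = 0.21484375;  Var(B) = 10.875 − (-3)² = 1.875
Cov(A,B) = -2.125 − (0.6875)(-3) = -0.0625
Var(-A - B) = (-1)²·0.21484375 + (-1)²·1.875 + 2·(-1)·(-1)·-0.0625 = 1.96484375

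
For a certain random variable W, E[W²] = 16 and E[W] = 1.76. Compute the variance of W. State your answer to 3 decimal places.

Var(W) = 16 − (1.76)² = 12.9024

12.902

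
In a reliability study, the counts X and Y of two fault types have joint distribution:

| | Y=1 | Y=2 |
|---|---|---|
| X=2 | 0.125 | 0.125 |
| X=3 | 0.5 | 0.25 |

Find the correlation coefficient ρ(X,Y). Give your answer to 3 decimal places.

E[X] = 2.75,  E[Y] = 1.375
E[XY] = 3.75
Cov(X,Y) = E[XY] − E[X]E[Y] = 3.75 − (2.75)(1.375) = -0.03125
V(X) = 0.1875,  V(Y) = 0.234375
ρ = -0.03125 / √(0.1875·0.234375) ≈ -0.149

-0.149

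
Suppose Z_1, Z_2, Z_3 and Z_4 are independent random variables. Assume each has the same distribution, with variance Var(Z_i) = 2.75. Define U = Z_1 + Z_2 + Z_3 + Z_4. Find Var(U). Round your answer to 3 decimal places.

By independence, Var(U) = (1)²Var(Z_1) + (1)²Var(Z_2) + (1)²Var(Z_3) + (1)²Var(Z_4)
= (1)²·2.75 + (1)²·2.75 + (1)²·2.75 + (1)²·2.75 = 11

11.000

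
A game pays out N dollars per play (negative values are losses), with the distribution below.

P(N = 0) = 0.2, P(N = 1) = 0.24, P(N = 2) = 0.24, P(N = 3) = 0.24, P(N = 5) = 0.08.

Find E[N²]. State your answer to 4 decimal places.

E[N²] = (0)²(0.2) + (1)²(0.24) + (2)²(0.24) + (3)²(0.24) + (5)²(0.08) = 5.36

5.3600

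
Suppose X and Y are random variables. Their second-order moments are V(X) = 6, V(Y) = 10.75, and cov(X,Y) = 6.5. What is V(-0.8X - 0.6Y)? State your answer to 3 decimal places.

V(-0.8X - 0.6Y) = (-0.8)²·V(X) + (-0.6)²·V(Y) + 2·(-0.8)·(-0.6)·cov(X,Y)
= 0.64·6 + 0.36·10.75 + 0.96·6.5 = 13.95

13.950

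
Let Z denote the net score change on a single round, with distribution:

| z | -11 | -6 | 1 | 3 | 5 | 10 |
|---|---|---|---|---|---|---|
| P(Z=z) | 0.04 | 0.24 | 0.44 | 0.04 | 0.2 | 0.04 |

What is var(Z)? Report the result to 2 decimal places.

E[Z] = (-11)(0.04) + (-6)(0.24) + (1)(0.44) + (3)(0.04) + (5)(0.2) + (10)(0.04) = 0.08
E[Z²] = (-11)²(0.04) + (-6)²(0.24) + (1)²(0.44) + (3)²(0.04) + (5)²(0.2) + (10)²(0.04) = 23.28
var(Z) = E[Z²] − (E[Z])² = 23.28 − (0.08)² = 23.2736

23.27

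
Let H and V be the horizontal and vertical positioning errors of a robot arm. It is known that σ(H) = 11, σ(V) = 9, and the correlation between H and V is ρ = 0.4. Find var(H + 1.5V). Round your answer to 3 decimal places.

var(H) = (11)² = 121;  var(V) = (9)² = 81
Cov(H,V) = ρ·σ(H)·σ(V) = 0.4·11·9 = 39.6
var(H + 1.5V) = (1)²·var(H) + (1.5)²·var(V) + 2·(1)·(1.5)·Cov(H,V)
= 1·121 + 2.25·81 + 3·39.6 = 422.05

422.050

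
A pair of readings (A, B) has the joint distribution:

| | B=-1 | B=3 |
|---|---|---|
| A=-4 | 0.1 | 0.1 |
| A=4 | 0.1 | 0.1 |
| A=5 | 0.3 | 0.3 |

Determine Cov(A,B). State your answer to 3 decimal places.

E[A] = 3,  E[B] = 1
E[AB] = 3
Cov(A,B) = E[AB] − E[A]E[B] = 3 − (3)(1) = 0

0.000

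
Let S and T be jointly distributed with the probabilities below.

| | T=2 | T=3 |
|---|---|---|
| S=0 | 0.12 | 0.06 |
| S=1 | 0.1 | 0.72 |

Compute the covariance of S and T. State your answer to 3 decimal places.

0.080

E[S] = 0.82,  E[T] = 2.78
E[ST] = 2.36
cov(S,T) = E[ST] − E[S]E[T] = 2.36 − (0.82)(2.78) = 0.0804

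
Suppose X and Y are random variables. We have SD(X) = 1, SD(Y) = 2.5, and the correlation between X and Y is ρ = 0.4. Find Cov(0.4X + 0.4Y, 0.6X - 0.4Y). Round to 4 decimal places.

Var(X) = (1)² = 1;  Var(Y) = (2.5)² = 6.25
Cov(X,Y) = ρ·SD(X)·SD(Y) = 0.4·1·2.5 = 1
Cov(0.4X + 0.4Y, 0.6X - 0.4Y) = (0.4)(0.6)Var(X) + (0.4)(-0.4)Var(Y) + [(0.4)(-0.4) + (0.4)(0.6)]Cov(X,Y)
= 0.24·1 + -0.16·6.25 + 0.08·1 = -0.68

-0.6800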